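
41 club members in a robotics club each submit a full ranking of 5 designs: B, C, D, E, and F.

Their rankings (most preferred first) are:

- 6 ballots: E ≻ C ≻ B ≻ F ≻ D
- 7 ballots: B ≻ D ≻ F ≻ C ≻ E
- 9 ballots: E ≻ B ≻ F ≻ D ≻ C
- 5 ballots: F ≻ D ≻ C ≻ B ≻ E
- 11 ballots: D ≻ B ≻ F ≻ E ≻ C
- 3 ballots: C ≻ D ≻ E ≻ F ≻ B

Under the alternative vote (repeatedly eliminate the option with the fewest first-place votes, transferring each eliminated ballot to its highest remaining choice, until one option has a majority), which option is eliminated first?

Round 1: E 15, D 11, B 7, F 5, C 3. C has the fewest and is eliminated.
Round 2: E 15, D 14, B 7, F 5. F has the fewest and is eliminated.
Round 3: D 19, E 15, B 7. B has the fewest and is eliminated.
Round 4: D 26, E 15. D has a majority.

C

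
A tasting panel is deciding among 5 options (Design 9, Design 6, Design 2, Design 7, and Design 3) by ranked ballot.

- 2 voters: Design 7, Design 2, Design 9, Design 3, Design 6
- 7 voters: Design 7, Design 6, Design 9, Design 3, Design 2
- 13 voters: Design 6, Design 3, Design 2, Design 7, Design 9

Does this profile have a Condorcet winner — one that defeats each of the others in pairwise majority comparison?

Head-to-head results (22 voters total):
Design 9 vs Design 6: Design 6 wins 20–2.
Design 9 vs Design 2: Design 2 wins 15–7.
Design 9 vs Design 7: Design 7 wins 22–0.
Design 9 vs Design 3: Design 3 wins 13–9.
Design 6 vs Design 2: Design 6 wins 20–2.
Design 6 vs Design 7: Design 6 wins 13–9.
Design 6 vs Design 3: Design 6 wins 20–2.
Design 2 vs Design 7: Design 2 wins 13–9.
Design 2 vs Design 3: Design 3 wins 20–2.
Design 7 vs Design 3: Design 3 wins 13–9.
Design 6 beats each rival — Design 9 (20–2), Design 2 (20–2), Design 7 (13–9), Design 3 (20–2) — so Design 6 is the Condorcet winner.

Yes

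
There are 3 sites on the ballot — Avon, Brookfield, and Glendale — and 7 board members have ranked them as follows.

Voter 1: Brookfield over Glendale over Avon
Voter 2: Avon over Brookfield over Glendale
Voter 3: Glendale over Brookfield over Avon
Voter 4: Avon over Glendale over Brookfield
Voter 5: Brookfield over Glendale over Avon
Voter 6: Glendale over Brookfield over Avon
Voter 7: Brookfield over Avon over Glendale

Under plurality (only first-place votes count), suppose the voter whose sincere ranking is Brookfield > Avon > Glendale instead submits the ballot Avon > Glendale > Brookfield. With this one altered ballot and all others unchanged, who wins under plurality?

Avon

First-place totals with the altered ballot: Avon 3, Brookfield 2, Glendale 2.
The switch changes the winner from Brookfield to Avon.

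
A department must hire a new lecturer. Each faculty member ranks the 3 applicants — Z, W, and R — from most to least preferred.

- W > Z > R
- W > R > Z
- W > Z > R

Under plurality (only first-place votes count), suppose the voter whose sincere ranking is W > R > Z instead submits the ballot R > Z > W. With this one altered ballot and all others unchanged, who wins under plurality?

First-place totals with the altered ballot: Z 0, W 2, R 1.
The winner is unchanged: still W.

W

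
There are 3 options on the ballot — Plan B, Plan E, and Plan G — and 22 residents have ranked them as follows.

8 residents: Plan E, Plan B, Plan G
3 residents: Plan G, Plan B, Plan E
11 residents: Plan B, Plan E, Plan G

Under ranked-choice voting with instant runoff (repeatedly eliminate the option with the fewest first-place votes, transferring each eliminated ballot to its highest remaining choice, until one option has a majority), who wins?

Plan B

Round 1: Plan B 11, Plan E 8, Plan G 3. Plan G has the fewest and is eliminated.
Round 2: Plan B 14, Plan E 8. Plan B has a majority.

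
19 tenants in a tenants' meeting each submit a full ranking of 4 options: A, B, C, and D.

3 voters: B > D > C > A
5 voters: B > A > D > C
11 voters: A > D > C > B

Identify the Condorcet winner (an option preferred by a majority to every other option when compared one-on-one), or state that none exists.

A

Head-to-head results (19 voters total):
A vs B: A wins 11–8.
A vs C: A wins 16–3.
A vs D: A wins 16–3.
B vs C: C wins 11–8.
B vs D: D wins 11–8.
C vs D: D wins 19–0.
A beats each rival — B (11–8), C (16–3), D (16–3) — so A is the Condorcet winner.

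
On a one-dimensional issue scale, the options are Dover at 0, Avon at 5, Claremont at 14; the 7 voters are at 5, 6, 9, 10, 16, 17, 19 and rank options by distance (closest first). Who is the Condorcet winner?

With single-peaked preferences on a line, the Condorcet winner is the candidate closest to the median voter.
The median voter (position 10) is closest to Claremont at 14.
Check: Claremont vs Avon — voters closer to Claremont: 4 of 7.

Claremont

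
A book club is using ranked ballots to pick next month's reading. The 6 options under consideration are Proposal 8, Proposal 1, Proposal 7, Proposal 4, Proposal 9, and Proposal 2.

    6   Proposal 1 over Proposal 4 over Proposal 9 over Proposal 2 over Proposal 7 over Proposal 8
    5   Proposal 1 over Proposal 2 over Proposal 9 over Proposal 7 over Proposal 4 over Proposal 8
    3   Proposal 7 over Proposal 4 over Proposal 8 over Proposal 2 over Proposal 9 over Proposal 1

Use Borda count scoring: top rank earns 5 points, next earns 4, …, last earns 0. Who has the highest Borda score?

Borda scores:
  Proposal 8: 6·0 + 5·0 + 3·3 = 9
  Proposal 1: 6·5 + 5·5 + 3·0 = 55
  Proposal 7: 6·1 + 5·2 + 3·5 = 31
  Proposal 4: 6·4 + 5·1 + 3·4 = 41
  Proposal 9: 6·3 + 5·3 + 3·1 = 36
  Proposal 2: 6·2 + 5·4 + 3·2 = 38
Proposal 1 has the highest total.

Proposal 1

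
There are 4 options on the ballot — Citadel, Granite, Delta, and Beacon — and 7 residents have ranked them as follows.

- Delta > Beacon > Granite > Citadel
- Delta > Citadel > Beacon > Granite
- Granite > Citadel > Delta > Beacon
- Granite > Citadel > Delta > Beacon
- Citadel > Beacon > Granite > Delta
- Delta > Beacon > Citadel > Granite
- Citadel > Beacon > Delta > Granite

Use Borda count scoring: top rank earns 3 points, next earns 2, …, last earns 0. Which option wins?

Borda scores:
  Citadel: 0 + 2 + 2 + 2 + 3 + 1 + 3 = 13
  Granite: 1 + 0 + 3 + 3 + 1 + 0 + 0 = 8
  Delta: 3 + 3 + 1 + 1 + 0 + 3 + 1 = 12
  Beacon: 2 + 1 + 0 + 0 + 2 + 2 + 2 = 9
Citadel has the highest total.

Citadel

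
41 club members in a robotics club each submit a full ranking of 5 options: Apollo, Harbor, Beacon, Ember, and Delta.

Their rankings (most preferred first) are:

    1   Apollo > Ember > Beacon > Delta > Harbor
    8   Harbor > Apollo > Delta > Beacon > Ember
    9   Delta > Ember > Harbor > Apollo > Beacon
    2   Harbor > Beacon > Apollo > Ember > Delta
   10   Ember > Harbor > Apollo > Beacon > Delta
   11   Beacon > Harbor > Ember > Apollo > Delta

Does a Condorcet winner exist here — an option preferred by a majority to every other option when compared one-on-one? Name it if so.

Harbor

Head-to-head results (41 voters total):
Apollo vs Harbor: Harbor wins 40–1.
Apollo vs Beacon: Apollo wins 28–13.
Apollo vs Ember: Ember wins 30–11.
Apollo vs Delta: Apollo wins 32–9.
Harbor vs Beacon: Harbor wins 29–12.
Harbor vs Ember: Harbor wins 21–20.
Harbor vs Delta: Harbor wins 31–10.
Beacon vs Ember: Beacon wins 21–20.
Beacon vs Delta: Beacon wins 24–17.
Ember vs Delta: Ember wins 24–17.
Harbor beats each rival — Apollo (40–1), Beacon (29–12), Ember (21–20), Delta (31–10) — so Harbor is the Condorcet winner.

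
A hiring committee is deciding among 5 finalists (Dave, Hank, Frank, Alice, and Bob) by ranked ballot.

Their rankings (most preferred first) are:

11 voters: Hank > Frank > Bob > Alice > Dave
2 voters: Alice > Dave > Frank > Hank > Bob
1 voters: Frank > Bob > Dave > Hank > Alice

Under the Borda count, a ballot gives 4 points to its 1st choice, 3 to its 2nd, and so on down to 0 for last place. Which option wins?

Borda scores:
  Dave: 11·0 + 2·3 + 2 = 8
  Hank: 11·4 + 2·1 + 1 = 47
  Frank: 11·3 + 2·2 + 4 = 41
  Alice: 11·1 + 2·4 + 0 = 19
  Bob: 11·2 + 2·0 + 3 = 25
Hank has the highest total.

Hank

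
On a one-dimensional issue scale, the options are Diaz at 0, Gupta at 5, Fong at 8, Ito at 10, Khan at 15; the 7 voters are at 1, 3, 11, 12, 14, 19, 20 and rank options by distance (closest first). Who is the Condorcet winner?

Ito

With single-peaked preferences on a line, the Condorcet winner is the candidate closest to the median voter.
The median voter (position 12) is closest to Ito at 10.
Check: Ito vs Fong — voters closer to Ito: 5 of 7.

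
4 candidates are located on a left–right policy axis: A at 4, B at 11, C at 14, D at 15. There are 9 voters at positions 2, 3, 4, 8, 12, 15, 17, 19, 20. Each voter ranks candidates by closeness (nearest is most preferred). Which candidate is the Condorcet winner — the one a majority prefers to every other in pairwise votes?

With single-peaked preferences on a line, the Condorcet winner is the candidate closest to the median voter.
The median voter (position 12) is closest to B at 11.
Check: B vs C — voters closer to B: 5 of 9.

B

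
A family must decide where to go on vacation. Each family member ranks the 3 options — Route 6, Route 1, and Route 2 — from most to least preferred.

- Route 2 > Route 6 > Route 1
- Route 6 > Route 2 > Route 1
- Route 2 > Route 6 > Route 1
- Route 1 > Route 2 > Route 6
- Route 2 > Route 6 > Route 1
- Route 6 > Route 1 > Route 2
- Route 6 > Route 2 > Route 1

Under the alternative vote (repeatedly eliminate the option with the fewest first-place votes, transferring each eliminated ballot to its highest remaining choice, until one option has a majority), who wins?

Round 1: Route 6 3, Route 2 3, Route 1 1. Route 1 has the fewest and is eliminated.
Round 2: Route 2 4, Route 6 3. Route 2 has a majority.

Route 2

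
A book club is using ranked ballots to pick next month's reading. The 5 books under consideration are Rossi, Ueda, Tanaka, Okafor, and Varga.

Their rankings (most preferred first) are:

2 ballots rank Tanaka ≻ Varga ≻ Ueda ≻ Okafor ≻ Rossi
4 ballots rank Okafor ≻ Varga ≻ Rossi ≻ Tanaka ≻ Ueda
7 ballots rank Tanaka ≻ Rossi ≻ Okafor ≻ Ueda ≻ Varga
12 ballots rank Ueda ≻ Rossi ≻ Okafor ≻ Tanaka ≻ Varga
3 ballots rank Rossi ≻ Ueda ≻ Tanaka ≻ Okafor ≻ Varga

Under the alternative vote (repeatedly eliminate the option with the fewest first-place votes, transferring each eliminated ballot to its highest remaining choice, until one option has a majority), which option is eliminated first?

Round 1: Ueda 12, Tanaka 9, Okafor 4, Rossi 3, Varga 0. Varga has the fewest and is eliminated.
Round 2: Ueda 12, Tanaka 9, Okafor 4, Rossi 3. Rossi has the fewest and is eliminated.
Round 3: Ueda 15, Tanaka 9, Okafor 4. Ueda has a majority.

Varga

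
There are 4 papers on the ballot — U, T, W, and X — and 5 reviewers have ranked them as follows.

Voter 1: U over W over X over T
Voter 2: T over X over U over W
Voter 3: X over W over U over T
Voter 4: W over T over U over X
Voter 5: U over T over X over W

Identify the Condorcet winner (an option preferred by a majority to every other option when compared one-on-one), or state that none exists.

U

Head-to-head results (5 voters total):
U vs T: U wins 3–2.
U vs W: U wins 3–2.
U vs X: U wins 3–2.
T vs W: W wins 3–2.
T vs X: T wins 3–2.
W vs X: X wins 3–2.
U beats each rival — T (3–2), W (3–2), X (3–2) — so U is the Condorcet winner.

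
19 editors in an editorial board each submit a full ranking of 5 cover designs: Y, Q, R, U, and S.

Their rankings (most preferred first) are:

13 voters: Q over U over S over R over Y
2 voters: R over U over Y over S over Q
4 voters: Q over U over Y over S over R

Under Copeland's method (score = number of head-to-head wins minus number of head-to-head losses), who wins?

Q

Pairwise results:
  Y vs Q: Q wins 17–2.
  Y vs R: R wins 15–4.
  Y vs U: U wins 19–0.
  Y vs S: S wins 13–6.
  Q vs R: Q wins 17–2.
  Q vs U: Q wins 17–2.
  Q vs S: Q wins 17–2.
  R vs U: U wins 17–2.
  R vs S: S wins 17–2.
  U vs S: U wins 19–0.
Copeland scores (wins − losses):
  Y: 0 − 4 = -4
  Q: 4 − 0 = 4
  R: 1 − 3 = -2
  U: 3 − 1 = 2
  S: 2 − 2 = 0
Q has the best Copeland score.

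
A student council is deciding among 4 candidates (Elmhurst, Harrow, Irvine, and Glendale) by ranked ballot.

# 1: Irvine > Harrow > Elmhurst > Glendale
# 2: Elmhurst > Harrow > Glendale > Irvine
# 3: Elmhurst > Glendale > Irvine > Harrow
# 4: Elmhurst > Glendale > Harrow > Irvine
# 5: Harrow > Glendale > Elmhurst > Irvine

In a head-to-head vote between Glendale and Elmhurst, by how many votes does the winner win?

Ballots ranking Glendale above Elmhurst: 1.
Ballots ranking Elmhurst above Glendale: 4.
Elmhurst wins 4–1, a margin of 3.

3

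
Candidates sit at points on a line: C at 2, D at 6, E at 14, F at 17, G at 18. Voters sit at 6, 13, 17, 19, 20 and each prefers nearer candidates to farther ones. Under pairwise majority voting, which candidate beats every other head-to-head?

With single-peaked preferences on a line, the Condorcet winner is the candidate closest to the median voter.
The median voter (position 17) is closest to F at 17.
Check: F vs E — voters closer to F: 3 of 5.

F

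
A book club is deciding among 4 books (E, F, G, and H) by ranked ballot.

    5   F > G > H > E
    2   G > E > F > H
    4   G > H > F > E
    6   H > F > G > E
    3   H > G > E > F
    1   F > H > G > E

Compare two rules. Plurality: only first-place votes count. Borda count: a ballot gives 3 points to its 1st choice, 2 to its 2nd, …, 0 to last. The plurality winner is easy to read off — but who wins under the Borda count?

H

Plurality first-place counts: E 0, F 6, G 6, H 9 → H.
Borda totals: E 7, F 36, G 41, H 42 → H.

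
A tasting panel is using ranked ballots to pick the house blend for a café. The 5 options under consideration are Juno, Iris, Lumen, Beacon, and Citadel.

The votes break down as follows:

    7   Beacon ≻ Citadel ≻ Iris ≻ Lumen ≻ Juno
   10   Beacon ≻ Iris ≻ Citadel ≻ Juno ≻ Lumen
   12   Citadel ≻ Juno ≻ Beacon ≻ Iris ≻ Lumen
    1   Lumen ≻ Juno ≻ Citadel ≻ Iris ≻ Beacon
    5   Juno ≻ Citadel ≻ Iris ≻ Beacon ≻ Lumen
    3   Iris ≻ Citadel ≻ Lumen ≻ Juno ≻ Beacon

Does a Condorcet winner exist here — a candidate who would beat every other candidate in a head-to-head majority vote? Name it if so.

Citadel

Head-to-head results (38 voters total):
Juno vs Iris: Iris wins 20–18.
Juno vs Lumen: Juno wins 27–11.
Juno vs Beacon: Juno wins 21–17.
Juno vs Citadel: Citadel wins 32–6.
Iris vs Lumen: Iris wins 37–1.
Iris vs Beacon: Beacon wins 29–9.
Iris vs Citadel: Citadel wins 25–13.
Lumen vs Beacon: Beacon wins 34–4.
Lumen vs Citadel: Citadel wins 37–1.
Beacon vs Citadel: Citadel wins 21–17.
Citadel beats each rival — Juno (32–6), Iris (25–13), Lumen (37–1), Beacon (21–17) — so Citadel is the Condorcet winner.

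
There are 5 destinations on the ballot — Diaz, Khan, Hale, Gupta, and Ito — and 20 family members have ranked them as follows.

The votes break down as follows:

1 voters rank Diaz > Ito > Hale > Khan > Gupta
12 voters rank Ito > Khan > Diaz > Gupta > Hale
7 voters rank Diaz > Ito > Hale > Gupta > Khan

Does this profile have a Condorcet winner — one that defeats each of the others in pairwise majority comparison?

Head-to-head results (20 voters total):
Diaz vs Khan: Khan wins 12–8.
Diaz vs Hale: Diaz wins 20–0.
Diaz vs Gupta: Diaz wins 20–0.
Diaz vs Ito: Ito wins 12–8.
Khan vs Hale: Khan wins 12–8.
Khan vs Gupta: Khan wins 13–7.
Khan vs Ito: Ito wins 20–0.
Hale vs Gupta: Gupta wins 12–8.
Hale vs Ito: Ito wins 20–0.
Gupta vs Ito: Ito wins 20–0.
Ito beats each rival — Diaz (12–8), Khan (20–0), Hale (20–0), Gupta (20–0) — so Ito is the Condorcet winner.

Yes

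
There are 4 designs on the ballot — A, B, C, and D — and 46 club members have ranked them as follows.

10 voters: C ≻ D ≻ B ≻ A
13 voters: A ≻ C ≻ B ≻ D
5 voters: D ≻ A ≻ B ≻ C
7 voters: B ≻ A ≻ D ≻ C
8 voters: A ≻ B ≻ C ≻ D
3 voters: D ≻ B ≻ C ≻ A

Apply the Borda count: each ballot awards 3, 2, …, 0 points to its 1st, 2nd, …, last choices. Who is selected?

Borda scores:
  A: 10·0 + 13·3 + 5·2 + 7·2 + 8·3 + 3·0 = 87
  B: 10·1 + 13·1 + 5·1 + 7·3 + 8·2 + 3·2 = 71
  C: 10·3 + 13·2 + 5·0 + 7·0 + 8·1 + 3·1 = 67
  D: 10·2 + 13·0 + 5·3 + 7·1 + 8·0 + 3·3 = 51
A has the highest total.

A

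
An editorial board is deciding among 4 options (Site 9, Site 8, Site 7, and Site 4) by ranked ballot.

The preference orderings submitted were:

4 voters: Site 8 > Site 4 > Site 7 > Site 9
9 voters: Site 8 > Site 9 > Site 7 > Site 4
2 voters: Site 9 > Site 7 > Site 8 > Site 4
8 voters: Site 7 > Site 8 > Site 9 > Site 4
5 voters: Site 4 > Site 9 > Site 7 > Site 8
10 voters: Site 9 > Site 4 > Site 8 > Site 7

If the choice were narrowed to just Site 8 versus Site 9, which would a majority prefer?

Site 8

Ballots ranking Site 8 above Site 9: 4+9+8 = 21.
Ballots ranking Site 9 above Site 8: 2+5+10 = 17.
Site 8 wins the head-to-head, 21–17.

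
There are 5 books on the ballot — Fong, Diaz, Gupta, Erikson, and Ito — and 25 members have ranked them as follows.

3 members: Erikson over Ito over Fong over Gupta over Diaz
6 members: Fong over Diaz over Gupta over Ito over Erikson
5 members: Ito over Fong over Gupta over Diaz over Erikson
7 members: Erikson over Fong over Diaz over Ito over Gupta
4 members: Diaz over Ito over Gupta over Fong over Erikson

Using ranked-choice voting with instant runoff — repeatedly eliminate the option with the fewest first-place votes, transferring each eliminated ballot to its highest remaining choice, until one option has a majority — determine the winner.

Round 1: Erikson 10, Fong 6, Ito 5, Diaz 4, Gupta 0. Gupta has the fewest and is eliminated.
Round 2: Erikson 10, Fong 6, Ito 5, Diaz 4. Diaz has the fewest and is eliminated.
Round 3: Erikson 10, Ito 9, Fong 6. Fong has the fewest and is eliminated.
Round 4: Ito 15, Erikson 10. Ito has a majority.

Ito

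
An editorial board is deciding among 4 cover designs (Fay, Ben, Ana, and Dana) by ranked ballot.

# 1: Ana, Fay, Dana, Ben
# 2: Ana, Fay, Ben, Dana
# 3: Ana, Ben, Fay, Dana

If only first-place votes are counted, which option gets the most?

Ana

First-place vote totals:
  Fay: 0
  Ben: 0
  Ana: 3
  Dana: 0
Ana has the most first-place votes.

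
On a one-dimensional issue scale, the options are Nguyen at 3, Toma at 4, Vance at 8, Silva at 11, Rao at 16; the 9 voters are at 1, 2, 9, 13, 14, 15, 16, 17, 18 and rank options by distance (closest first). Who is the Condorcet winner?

Rao

With single-peaked preferences on a line, the Condorcet winner is the candidate closest to the median voter.
The median voter (position 14) is closest to Rao at 16.
Check: Rao vs Toma — voters closer to Rao: 6 of 9.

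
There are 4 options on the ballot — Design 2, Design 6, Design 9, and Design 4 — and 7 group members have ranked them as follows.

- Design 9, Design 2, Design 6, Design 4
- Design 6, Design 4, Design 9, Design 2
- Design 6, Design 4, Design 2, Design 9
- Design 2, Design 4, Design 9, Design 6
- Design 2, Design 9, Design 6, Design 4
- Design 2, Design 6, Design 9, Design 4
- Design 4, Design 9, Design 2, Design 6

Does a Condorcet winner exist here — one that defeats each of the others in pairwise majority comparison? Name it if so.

Design 2

Head-to-head results (7 voters total):
Design 2 vs Design 6: Design 2 wins 5–2.
Design 2 vs Design 9: Design 2 wins 4–3.
Design 2 vs Design 4: Design 2 wins 4–3.
Design 6 vs Design 9: Design 9 wins 4–3.
Design 6 vs Design 4: Design 6 wins 5–2.
Design 9 vs Design 4: Design 4 wins 4–3.
Design 2 beats each rival — Design 6 (5–2), Design 9 (4–3), Design 4 (4–3) — so Design 2 is the Condorcet winner.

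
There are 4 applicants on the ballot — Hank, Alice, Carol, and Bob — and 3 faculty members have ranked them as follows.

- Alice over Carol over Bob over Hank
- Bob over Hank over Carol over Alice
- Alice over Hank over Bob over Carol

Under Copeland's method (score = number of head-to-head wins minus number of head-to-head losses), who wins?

Pairwise results:
  Hank vs Alice: Alice wins 2–1.
  Hank vs Carol: Hank wins 2–1.
  Hank vs Bob: Bob wins 2–1.
  Alice vs Carol: Alice wins 2–1.
  Alice vs Bob: Alice wins 2–1.
  Carol vs Bob: Bob wins 2–1.
Copeland scores (wins − losses):
  Hank: 1 − 2 = -1
  Alice: 3 − 0 = 3
  Carol: 0 − 3 = -3
  Bob: 2 − 1 = 1
Alice has the best Copeland score.

Alice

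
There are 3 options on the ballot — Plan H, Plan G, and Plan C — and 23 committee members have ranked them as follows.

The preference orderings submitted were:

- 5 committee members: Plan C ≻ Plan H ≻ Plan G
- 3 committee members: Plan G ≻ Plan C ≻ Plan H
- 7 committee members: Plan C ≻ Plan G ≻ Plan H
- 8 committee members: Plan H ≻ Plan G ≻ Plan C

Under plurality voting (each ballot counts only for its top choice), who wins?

Plan C

First-place vote totals:
  Plan H: 8
  Plan G: 3
  Plan C: 12
Plan C has the most first-place votes.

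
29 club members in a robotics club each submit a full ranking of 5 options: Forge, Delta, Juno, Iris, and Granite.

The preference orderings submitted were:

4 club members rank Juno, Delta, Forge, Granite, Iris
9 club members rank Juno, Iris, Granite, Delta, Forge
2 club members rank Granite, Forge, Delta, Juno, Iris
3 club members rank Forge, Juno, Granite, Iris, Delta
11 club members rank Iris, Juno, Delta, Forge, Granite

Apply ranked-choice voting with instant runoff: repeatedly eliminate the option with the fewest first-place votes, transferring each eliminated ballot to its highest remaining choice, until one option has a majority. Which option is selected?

Round 1: Juno 13, Iris 11, Forge 3, Granite 2, Delta 0. Delta has the fewest and is eliminated.
Round 2: Juno 13, Iris 11, Forge 3, Granite 2. Granite has the fewest and is eliminated.
Round 3: Juno 13, Iris 11, Forge 5. Forge has the fewest and is eliminated.
Round 4: Juno 18, Iris 11. Juno has a majority.

Juno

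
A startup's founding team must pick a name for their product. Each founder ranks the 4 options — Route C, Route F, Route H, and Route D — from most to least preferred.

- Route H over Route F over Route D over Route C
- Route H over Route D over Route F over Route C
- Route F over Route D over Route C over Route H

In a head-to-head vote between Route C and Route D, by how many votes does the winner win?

3

Ballots ranking Route C above Route D: 0.
Ballots ranking Route D above Route C: 3.
Route D wins 3–0, a margin of 3.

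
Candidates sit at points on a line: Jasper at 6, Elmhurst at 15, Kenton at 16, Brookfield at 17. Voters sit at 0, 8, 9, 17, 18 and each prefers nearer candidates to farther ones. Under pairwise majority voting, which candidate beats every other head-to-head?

With single-peaked preferences on a line, the Condorcet winner is the candidate closest to the median voter.
The median voter (position 9) is closest to Jasper at 6.
Check: Jasper vs Elmhurst — voters closer to Jasper: 3 of 5.

Jasper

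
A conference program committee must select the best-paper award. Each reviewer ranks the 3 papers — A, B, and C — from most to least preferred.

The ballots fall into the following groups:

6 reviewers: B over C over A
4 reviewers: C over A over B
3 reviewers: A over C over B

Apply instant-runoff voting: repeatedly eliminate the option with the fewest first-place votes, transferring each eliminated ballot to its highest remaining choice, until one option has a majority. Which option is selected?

C

Round 1: B 6, C 4, A 3. A has the fewest and is eliminated.
Round 2: C 7, B 6. C has a majority.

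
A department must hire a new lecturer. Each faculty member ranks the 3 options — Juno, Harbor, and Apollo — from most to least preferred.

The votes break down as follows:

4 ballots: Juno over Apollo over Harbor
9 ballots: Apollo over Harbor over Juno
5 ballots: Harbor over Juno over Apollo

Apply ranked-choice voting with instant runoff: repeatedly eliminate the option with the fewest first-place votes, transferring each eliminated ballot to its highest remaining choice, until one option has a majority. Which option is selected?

Apollo

Round 1: Apollo 9, Harbor 5, Juno 4. Juno has the fewest and is eliminated.
Round 2: Apollo 13, Harbor 5. Apollo has a majority.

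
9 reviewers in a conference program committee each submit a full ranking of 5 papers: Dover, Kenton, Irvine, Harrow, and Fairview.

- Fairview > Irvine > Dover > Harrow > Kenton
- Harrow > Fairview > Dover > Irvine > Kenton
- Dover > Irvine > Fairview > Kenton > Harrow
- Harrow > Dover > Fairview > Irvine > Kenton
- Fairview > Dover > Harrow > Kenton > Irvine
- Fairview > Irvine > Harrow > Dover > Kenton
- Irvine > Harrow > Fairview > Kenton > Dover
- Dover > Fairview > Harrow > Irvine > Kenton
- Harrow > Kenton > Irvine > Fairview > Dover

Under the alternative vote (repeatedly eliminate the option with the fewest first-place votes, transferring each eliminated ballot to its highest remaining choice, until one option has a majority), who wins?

Round 1: Harrow 3, Fairview 3, Dover 2, Irvine 1, Kenton 0. Kenton has the fewest and is eliminated.
Round 2: Harrow 3, Fairview 3, Dover 2, Irvine 1. Irvine has the fewest and is eliminated.
Round 3: Harrow 4, Fairview 3, Dover 2. Dover has the fewest and is eliminated.
Round 4: Fairview 5, Harrow 4. Fairview has a majority.

Fairview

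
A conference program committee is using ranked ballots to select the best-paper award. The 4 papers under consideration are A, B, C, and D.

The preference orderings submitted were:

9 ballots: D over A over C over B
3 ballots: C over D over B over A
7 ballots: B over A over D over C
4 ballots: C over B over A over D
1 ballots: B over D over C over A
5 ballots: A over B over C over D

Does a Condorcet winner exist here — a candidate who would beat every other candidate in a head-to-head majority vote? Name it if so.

No Condorcet winner

Head-to-head results (29 voters total):
A vs B: B wins 15–14.
A vs C: A wins 21–8.
A vs D: A wins 16–13.
B vs C: C wins 16–13.
B vs D: B wins 17–12.
C vs D: D wins 17–12.
No candidate beats all others: A beats C beats B beats A, a majority cycle.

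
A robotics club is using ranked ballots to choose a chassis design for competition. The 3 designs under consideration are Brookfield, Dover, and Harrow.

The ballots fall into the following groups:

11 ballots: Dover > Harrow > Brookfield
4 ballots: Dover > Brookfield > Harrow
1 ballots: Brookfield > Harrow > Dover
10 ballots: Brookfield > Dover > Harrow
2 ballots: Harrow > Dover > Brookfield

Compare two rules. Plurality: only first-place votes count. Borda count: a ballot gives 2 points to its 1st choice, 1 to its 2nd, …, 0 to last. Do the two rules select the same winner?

Yes

Plurality first-place counts: Brookfield 11, Dover 15, Harrow 2 → Dover.
Borda totals: Brookfield 26, Dover 42, Harrow 16 → Dover.
The two rules agree on Dover.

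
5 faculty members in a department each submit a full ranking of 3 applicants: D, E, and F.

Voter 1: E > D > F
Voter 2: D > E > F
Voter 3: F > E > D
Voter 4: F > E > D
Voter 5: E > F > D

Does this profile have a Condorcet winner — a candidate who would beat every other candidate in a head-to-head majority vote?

Head-to-head results (5 voters total):
D vs E: E wins 4–1.
D vs F: F wins 3–2.
E vs F: E wins 3–2.
E beats each rival — D (4–1), F (3–2) — so E is the Condorcet winner.

Yes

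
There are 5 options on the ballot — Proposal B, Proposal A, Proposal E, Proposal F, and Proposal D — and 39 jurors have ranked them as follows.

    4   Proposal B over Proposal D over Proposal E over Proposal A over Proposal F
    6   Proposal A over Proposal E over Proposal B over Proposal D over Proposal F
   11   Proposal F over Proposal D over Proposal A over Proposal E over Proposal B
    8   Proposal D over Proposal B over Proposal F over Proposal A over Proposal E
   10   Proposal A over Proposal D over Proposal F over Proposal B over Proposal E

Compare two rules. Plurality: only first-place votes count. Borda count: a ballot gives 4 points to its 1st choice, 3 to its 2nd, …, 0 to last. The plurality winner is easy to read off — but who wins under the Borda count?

Plurality first-place counts: Proposal B 4, Proposal A 16, Proposal E 0, Proposal F 11, Proposal D 8 → Proposal A.
Borda totals: Proposal B 62, Proposal A 98, Proposal E 37, Proposal F 80, Proposal D 113 → Proposal D.

Proposal D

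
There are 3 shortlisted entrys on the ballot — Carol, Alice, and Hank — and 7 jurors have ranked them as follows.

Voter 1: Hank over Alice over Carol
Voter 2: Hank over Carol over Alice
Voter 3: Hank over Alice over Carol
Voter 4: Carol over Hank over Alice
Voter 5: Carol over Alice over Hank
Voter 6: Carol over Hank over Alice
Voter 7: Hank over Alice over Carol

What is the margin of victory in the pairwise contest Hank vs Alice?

Ballots ranking Hank above Alice: 6.
Ballots ranking Alice above Hank: 1.
Hank wins 6–1, a margin of 5.

5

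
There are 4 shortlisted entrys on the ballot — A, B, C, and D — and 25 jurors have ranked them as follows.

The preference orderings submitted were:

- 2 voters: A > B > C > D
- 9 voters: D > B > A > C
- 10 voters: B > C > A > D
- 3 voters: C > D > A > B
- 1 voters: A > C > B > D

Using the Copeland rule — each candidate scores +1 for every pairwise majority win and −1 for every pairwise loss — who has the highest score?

Pairwise results:
  A vs B: B wins 19–6.
  A vs C: C wins 13–12.
  A vs D: A wins 13–12.
  B vs C: B wins 21–4.
  B vs D: B wins 13–12.
  C vs D: C wins 16–9.
Copeland scores (wins − losses):
  A: 1 − 2 = -1
  B: 3 − 0 = 3
  C: 2 − 1 = 1
  D: 0 − 3 = -3
B has the best Copeland score.

B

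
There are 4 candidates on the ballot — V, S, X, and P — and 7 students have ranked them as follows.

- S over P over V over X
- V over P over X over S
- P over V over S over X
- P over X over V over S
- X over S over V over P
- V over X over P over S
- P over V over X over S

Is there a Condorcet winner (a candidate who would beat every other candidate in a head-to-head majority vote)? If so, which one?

Head-to-head results (7 voters total):
V vs S: V wins 5–2.
V vs X: V wins 5–2.
V vs P: P wins 4–3.
S vs X: X wins 5–2.
S vs P: P wins 5–2.
X vs P: P wins 5–2.
P beats each rival — V (4–3), S (5–2), X (5–2) — so P is the Condorcet winner.

P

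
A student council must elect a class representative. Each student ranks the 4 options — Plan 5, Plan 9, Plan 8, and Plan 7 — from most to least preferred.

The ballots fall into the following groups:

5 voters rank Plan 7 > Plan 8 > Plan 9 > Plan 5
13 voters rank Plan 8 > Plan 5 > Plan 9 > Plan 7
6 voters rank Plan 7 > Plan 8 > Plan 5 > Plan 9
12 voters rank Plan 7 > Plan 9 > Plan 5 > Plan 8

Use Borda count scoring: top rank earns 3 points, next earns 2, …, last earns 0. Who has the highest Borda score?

Borda scores:
  Plan 5: 5·0 + 13·2 + 6·1 + 12·1 = 44
  Plan 9: 5·1 + 13·1 + 6·0 + 12·2 = 42
  Plan 8: 5·2 + 13·3 + 6·2 + 12·0 = 61
  Plan 7: 5·3 + 13·0 + 6·3 + 12·3 = 69
Plan 7 has the highest total.

Plan 7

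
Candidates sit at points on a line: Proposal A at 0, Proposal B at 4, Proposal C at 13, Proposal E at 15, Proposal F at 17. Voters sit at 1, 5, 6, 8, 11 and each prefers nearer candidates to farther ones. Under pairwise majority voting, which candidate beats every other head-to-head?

With single-peaked preferences on a line, the Condorcet winner is the candidate closest to the median voter.
The median voter (position 6) is closest to Proposal B at 4.
Check: Proposal B vs Proposal C — voters closer to Proposal B: 4 of 5.

Proposal B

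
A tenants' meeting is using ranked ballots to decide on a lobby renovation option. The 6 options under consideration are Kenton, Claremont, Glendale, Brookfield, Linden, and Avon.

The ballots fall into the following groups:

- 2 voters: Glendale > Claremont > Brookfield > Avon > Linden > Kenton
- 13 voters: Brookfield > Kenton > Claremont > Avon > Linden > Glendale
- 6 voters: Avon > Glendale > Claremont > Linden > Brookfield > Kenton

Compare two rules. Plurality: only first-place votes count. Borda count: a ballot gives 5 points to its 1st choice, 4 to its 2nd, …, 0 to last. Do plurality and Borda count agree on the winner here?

Yes

Plurality first-place counts: Kenton 0, Claremont 0, Glendale 2, Brookfield 13, Linden 0, Avon 6 → Brookfield.
Borda totals: Kenton 52, Claremont 65, Glendale 34, Brookfield 77, Linden 27, Avon 60 → Brookfield.
The two rules agree on Brookfield.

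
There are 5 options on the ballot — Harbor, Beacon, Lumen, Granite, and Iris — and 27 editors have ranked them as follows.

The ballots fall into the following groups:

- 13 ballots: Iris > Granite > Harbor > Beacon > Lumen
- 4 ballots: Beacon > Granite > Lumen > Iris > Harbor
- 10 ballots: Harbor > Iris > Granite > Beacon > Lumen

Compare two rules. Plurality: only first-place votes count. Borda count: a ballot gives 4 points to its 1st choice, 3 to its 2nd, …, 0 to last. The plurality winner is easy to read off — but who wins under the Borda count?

Iris

Plurality first-place counts: Harbor 10, Beacon 4, Lumen 0, Granite 0, Iris 13 → Iris.
Borda totals: Harbor 66, Beacon 39, Lumen 8, Granite 71, Iris 86 → Iris.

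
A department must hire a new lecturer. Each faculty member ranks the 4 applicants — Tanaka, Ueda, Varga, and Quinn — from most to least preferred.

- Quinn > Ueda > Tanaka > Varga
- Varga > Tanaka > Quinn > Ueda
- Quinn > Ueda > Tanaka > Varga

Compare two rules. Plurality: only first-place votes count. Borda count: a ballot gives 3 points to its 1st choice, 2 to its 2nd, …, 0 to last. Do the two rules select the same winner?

Yes

Plurality first-place counts: Tanaka 0, Ueda 0, Varga 1, Quinn 2 → Quinn.
Borda totals: Tanaka 4, Ueda 4, Varga 3, Quinn 7 → Quinn.
The two rules agree on Quinn.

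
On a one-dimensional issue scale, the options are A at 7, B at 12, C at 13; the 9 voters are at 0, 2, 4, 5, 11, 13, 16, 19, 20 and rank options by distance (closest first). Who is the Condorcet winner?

B

With single-peaked preferences on a line, the Condorcet winner is the candidate closest to the median voter.
The median voter (position 11) is closest to B at 12.
Check: B vs C — voters closer to B: 5 of 9.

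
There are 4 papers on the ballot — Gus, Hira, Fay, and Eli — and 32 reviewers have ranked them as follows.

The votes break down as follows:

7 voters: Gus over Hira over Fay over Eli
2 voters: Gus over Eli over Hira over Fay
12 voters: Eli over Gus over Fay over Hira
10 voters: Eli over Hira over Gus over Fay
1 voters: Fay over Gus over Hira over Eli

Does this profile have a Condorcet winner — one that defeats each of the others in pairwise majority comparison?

Yes

Head-to-head results (32 voters total):
Gus vs Hira: Gus wins 22–10.
Gus vs Fay: Gus wins 31–1.
Gus vs Eli: Eli wins 22–10.
Hira vs Fay: Hira wins 19–13.
Hira vs Eli: Eli wins 24–8.
Fay vs Eli: Eli wins 24–8.
Eli beats each rival — Gus (22–10), Hira (24–8), Fay (24–8) — so Eli is the Condorcet winner.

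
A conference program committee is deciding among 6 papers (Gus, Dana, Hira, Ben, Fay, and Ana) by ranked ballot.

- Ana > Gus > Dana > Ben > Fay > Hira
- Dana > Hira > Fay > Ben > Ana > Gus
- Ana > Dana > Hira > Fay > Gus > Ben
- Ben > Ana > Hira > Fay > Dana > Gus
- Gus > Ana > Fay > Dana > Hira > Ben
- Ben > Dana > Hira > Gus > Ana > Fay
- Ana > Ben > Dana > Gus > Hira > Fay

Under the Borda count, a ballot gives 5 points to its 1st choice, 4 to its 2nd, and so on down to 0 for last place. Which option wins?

Borda scores:
  Gus: 4 + 0 + 1 + 0 + 5 + 2 + 2 = 14
  Dana: 3 + 5 + 4 + 1 + 2 + 4 + 3 = 22
  Hira: 0 + 4 + 3 + 3 + 1 + 3 + 1 = 15
  Ben: 2 + 2 + 0 + 5 + 0 + 5 + 4 = 18
  Fay: 1 + 3 + 2 + 2 + 3 + 0 + 0 = 11
  Ana: 5 + 1 + 5 + 4 + 4 + 1 + 5 = 25
Ana has the highest total.

Ana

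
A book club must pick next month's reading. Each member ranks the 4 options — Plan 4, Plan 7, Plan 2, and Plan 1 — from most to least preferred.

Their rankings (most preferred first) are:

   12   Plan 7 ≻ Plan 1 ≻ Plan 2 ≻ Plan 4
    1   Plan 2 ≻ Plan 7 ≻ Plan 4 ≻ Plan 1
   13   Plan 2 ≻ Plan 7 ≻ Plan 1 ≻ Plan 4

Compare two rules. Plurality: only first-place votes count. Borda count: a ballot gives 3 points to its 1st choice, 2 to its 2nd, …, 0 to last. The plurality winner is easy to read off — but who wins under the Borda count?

Plan 7

Plurality first-place counts: Plan 4 0, Plan 7 12, Plan 2 14, Plan 1 0 → Plan 2.
Borda totals: Plan 4 1, Plan 7 64, Plan 2 54, Plan 1 37 → Plan 7.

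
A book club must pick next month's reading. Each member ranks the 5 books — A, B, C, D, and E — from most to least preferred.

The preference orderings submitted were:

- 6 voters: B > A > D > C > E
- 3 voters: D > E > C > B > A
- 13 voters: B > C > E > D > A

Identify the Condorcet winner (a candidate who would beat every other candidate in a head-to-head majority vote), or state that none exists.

B

Head-to-head results (22 voters total):
A vs B: B wins 22–0.
A vs C: C wins 16–6.
A vs D: D wins 16–6.
A vs E: E wins 16–6.
B vs C: B wins 19–3.
B vs D: B wins 19–3.
B vs E: B wins 19–3.
C vs D: C wins 13–9.
C vs E: C wins 19–3.
D vs E: E wins 13–9.
B beats each rival — A (22–0), C (19–3), D (19–3), E (19–3) — so B is the Condorcet winner.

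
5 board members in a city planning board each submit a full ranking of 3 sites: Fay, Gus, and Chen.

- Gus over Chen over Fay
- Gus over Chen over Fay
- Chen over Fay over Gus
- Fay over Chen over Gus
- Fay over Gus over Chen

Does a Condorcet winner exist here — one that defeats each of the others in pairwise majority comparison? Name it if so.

There is no Condorcet winner

Head-to-head results (5 voters total):
Fay vs Gus: Fay wins 3–2.
Fay vs Chen: Chen wins 3–2.
Gus vs Chen: Gus wins 3–2.
No candidate beats all others: Fay beats Gus beats Chen beats Fay, a majority cycle.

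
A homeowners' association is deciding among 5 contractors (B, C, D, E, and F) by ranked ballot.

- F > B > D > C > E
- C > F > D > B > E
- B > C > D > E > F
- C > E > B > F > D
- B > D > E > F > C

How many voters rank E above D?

Ballots ranking E above D: 1.
Ballots ranking D above E: 4.
So 1 of 5 voters prefer E to D.

1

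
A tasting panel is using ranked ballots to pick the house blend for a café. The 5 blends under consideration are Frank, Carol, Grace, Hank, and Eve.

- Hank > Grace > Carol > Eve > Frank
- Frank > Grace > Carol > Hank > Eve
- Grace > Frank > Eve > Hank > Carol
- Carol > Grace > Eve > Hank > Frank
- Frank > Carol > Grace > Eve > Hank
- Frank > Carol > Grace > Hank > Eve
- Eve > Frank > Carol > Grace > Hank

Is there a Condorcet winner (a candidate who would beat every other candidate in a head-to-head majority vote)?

Head-to-head results (7 voters total):
Frank vs Carol: Frank wins 5–2.
Frank vs Grace: Frank wins 4–3.
Frank vs Hank: Frank wins 5–2.
Frank vs Eve: Frank wins 4–3.
Carol vs Grace: Carol wins 4–3.
Carol vs Hank: Carol wins 5–2.
Carol vs Eve: Carol wins 5–2.
Grace vs Hank: Grace wins 6–1.
Grace vs Eve: Grace wins 6–1.
Hank vs Eve: Eve wins 4–3.
Frank beats each rival — Carol (5–2), Grace (4–3), Hank (5–2), Eve (4–3) — so Frank is the Condorcet winner.

Yes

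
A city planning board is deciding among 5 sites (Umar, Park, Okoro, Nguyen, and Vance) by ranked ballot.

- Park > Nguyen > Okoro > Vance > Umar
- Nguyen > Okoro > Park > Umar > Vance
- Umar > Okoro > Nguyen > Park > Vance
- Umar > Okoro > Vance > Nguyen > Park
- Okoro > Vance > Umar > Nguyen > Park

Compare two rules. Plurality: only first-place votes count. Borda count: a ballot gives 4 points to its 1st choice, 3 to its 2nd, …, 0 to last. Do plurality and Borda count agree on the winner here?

No

Plurality first-place counts: Umar 2, Park 1, Okoro 1, Nguyen 1, Vance 0 → Umar.
Borda totals: Umar 11, Park 7, Okoro 15, Nguyen 11, Vance 6 → Okoro.
The two rules disagree: plurality picks Umar, Borda picks Okoro.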